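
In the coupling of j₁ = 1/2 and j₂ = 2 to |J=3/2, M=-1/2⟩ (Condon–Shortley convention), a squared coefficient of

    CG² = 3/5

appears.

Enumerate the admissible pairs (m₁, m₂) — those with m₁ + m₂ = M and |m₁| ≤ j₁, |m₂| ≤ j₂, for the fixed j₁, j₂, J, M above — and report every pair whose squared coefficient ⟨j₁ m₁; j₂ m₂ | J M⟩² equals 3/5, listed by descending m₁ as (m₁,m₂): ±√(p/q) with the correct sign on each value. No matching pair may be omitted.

Admissible pairs with m₁+m₂ = M = -1/2: (-1/2,0), (1/2,-1)
  (m₁,m₂)=(1/2,-1): CG² = 3/5, CG = +√(3/5)   ← matches the target
  (m₁,m₂)=(-1/2,0): CG² = 2/5, CG = −√(2/5)
Pairs with CG² = 3/5: (1/2,-1): +√(3/5)

(1/2,-1): +√(3/5)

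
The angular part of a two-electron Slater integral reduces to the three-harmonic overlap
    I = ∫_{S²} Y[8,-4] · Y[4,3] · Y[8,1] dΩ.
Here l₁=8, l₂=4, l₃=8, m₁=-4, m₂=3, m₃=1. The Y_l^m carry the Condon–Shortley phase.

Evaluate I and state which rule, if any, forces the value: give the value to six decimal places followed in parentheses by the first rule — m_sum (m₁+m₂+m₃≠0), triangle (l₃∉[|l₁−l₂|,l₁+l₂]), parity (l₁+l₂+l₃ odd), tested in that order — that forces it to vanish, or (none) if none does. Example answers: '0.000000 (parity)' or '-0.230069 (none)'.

Rules hold: Σm=0, L=20 even, 4≤8≤12.
N = 17·9·17 = 2601
Δ = 4!·12!·4!/21! = 1/185175900
Racah Σ t=0..4: t=0:+1/557383680 t=1:−1/21772800 t=2:+1/8294400 t=3:−1/21772800 t=4:+1/557383680 = 1/30965760
⇒ 3j(8 4 8; 0 0 0)² = 36/4199, sgn +1
Racah Σ t=3..4: t=3:−1/313528320 t=4:+1/139345920 = 1/250822656
⇒ 3j(8 4 8; -4 3 1)² = 1375/151164, sgn -1
4πI² = N·(3j₀)²·(3jₘ)² = 12375/61009
I = -1·√(0.202839/4π) = -0.12704884
No selection rule forces the value: the integral is nonzero (none).

-0.127049 (none)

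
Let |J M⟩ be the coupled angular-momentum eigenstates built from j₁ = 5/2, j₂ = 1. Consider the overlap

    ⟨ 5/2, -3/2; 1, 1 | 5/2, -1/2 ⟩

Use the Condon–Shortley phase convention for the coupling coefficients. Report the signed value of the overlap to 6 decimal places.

j₁+j₂−J=1  J+j₁−j₂=4  J−j₁+j₂=1  j₁+j₂+J+1=7
(j₁±m₁, j₂±m₂, J±M) = (1,4,2,0,2,3)
P² = 576/35
sum k=1..1:
  [1] −1/6 = -1/6
S = -1/6
C² = P²·S² = 16/35 ; C = -0.676123

-0.676123  (= −√(16/35))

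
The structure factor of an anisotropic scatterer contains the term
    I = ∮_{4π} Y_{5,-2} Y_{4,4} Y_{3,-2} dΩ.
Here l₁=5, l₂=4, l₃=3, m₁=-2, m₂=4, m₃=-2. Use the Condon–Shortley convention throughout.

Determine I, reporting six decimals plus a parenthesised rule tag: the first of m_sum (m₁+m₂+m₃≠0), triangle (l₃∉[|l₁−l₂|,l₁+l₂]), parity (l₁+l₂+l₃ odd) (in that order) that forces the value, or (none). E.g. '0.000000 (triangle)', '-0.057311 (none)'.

-0.109480 (none)

Checks pass: Σm=0; 12 even; l₃=3∈[1,9].
(2·5+1)(2·4+1)(2·3+1) = 693
Δ: 6! 4! 2! / 13! → 1/180180
sum: t=2:+1/576 t=3:−1/144 t=4:+1/576 = -1/288
3j²(5 4 3; 0 0 0) = Δ·Π!·Σ² = 20/1001  (sign +1)
sum: t=6:+1/8640 = 1/8640
3j²(5 4 3; -2 4 -2) = Δ·Π!·Σ² = 14/1287  (sign -1)
combine: 4πI² = 693·20/1001·14/1287 = 280/1859
take √, sign -1: I = -0.10947990
No selection rule forces the value: the integral is nonzero (none).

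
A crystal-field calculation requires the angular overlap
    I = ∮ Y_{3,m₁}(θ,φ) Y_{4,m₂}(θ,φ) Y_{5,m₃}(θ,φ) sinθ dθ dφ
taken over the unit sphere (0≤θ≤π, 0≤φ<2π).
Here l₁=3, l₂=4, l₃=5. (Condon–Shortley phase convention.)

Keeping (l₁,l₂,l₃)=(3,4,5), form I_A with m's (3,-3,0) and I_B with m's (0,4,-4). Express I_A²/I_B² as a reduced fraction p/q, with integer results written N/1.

25/112

l's match ⇒ only the (l;m) 3-j factors differ between A and B.
A: triangle coeff Δ(3,4,5) = 1/180180; Σ_t [0,0]: t=0:+1/5760 = 1/5760; (3j)²=5/572 [(3 4 5; 3 -3 0)], sign=-1
B: triangle coeff Δ(3,4,5) = 1/180180; Σ_t [2,2]: t=2:+1/8640 = 1/8640; (3j)²=28/715 [(3 4 5; 0 4 -4)], sign=-1
I_A²/I_B² = (5/572)/(28/715) = 25/112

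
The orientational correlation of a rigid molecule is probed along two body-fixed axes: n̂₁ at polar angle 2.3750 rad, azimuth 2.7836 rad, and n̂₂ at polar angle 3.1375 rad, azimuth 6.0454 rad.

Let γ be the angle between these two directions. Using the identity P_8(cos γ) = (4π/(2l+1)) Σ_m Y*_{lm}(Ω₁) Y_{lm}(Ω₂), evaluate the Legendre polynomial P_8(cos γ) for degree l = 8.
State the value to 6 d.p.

0.281935

Expand P_8 via completeness: Σ_{m} conj(Y_{8,m}) at Ω₁ times Y_{8,m} at Ω₂ —
  [-8]  conj(Y_{8,-8})(Ω₁) = -0.026577-0.007575i ; Y_{8,-8}(Ω₂) = -0.000000+0.000000i ; Δ = +0.000000-0.000000i
  [-7]  conj(Y_{8,-7})(Ω₁) = -0.092362-0.068144i ; Y_{8,-7}(Ω₂) = +0.000000-0.000000i ; Δ = -0.000000+0.000000i
  [-6]  conj(Y_{8,-6})(Ω₁) = -0.155207-0.238371i ; Y_{8,-6}(Ω₂) = +0.000000+0.000000i ; Δ = +0.000000-0.000000i
  [-5]  conj(Y_{8,-5})(Ω₁) = -0.097811-0.439116i ; Y_{8,-5}(Ω₂) = -0.000000-0.000000i ; Δ = -0.000000+0.000000i
  [-4]  conj(Y_{8,-4})(Ω₁) = +0.054266-0.388375i ; Y_{8,-4}(Ω₂) = +0.000000+0.000000i ; Δ = +0.000000-0.000000i
  [-3]  conj(Y_{8,-3})(Ω₁) = +0.000821-0.001514i ; Y_{8,-3}(Ω₂) = -0.000001-0.000001i ; Δ = -0.000000+0.000000i
  [-2]  conj(Y_{8,-2})(Ω₁) = -0.281090+0.244546i ; Y_{8,-2}(Ω₂) = +0.000154+0.000079i ; Δ = -0.000063+0.000015i
  [-1]  conj(Y_{8,-1})(Ω₁) = -0.174795+0.065393i ; Y_{8,-1}(Ω₂) = -0.019625-0.004756i ; Δ = +0.003741-0.000452i
  [+0]  conj(Y_{8,0})(Ω₁) = +0.321692-0.000000i ; Y_{8,0}(Ω₂) = +1.162756+0.000000i ; Δ = +0.374049+0.000000i
  [+1]  conj(Y_{8,1})(Ω₁) = +0.174795+0.065393i ; Y_{8,1}(Ω₂) = +0.019625-0.004756i ; Δ = +0.003741+0.000452i
  [+2]  conj(Y_{8,2})(Ω₁) = -0.281090-0.244546i ; Y_{8,2}(Ω₂) = +0.000154-0.000079i ; Δ = -0.000063-0.000015i
  [+3]  conj(Y_{8,3})(Ω₁) = -0.000821-0.001514i ; Y_{8,3}(Ω₂) = +0.000001-0.000001i ; Δ = -0.000000-0.000000i
  [+4]  conj(Y_{8,4})(Ω₁) = +0.054266+0.388375i ; Y_{8,4}(Ω₂) = +0.000000-0.000000i ; Δ = +0.000000+0.000000i
  [+5]  conj(Y_{8,5})(Ω₁) = +0.097811-0.439116i ; Y_{8,5}(Ω₂) = +0.000000-0.000000i ; Δ = -0.000000-0.000000i
  [+6]  conj(Y_{8,6})(Ω₁) = -0.155207+0.238371i ; Y_{8,6}(Ω₂) = +0.000000-0.000000i ; Δ = +0.000000+0.000000i
  [+7]  conj(Y_{8,7})(Ω₁) = +0.092362-0.068144i ; Y_{8,7}(Ω₂) = -0.000000-0.000000i ; Δ = -0.000000-0.000000i
  [+8]  conj(Y_{8,8})(Ω₁) = -0.026577+0.007575i ; Y_{8,8}(Ω₂) = -0.000000-0.000000i ; Δ = +0.000000+0.000000i
Σ over m = +0.381407-0.000000i; ×(4π/17) → +0.281935-0.000000i. Real part: 0.281935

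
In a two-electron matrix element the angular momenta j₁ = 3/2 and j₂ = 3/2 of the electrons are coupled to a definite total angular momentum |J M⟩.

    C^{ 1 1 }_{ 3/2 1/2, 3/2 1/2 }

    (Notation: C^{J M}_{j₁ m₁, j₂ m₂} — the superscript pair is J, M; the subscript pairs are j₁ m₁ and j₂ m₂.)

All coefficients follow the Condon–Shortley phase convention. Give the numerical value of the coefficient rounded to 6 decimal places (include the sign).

-0.632456  (= −√(2/5))

√[3·2!1!1!/5! · 2!1!2!1!2!0!] = √(2/5)
  +(−1)^1/∏(1,1,0,1,1,0)! = -1  (running -1)
⟨..|..⟩ = √(2/5)·(-1) = -0.632456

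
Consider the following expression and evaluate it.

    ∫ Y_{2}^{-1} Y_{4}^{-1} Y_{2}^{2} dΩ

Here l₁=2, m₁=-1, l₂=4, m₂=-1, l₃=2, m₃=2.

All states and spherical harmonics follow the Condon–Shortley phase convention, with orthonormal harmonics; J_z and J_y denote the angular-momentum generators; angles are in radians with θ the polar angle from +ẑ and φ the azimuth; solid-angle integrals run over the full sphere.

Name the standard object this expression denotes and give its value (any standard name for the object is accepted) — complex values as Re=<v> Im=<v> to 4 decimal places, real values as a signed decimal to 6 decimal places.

Gaunt coefficient, -0.090112

This is a Gaunt coefficient — the integral of a triple product of spherical harmonics over the sphere.
Checks pass: Σm=0; 8 even; l₃=2∈[2,6].
(2·2+1)(2·4+1)(2·2+1) = 225
Δ: 4! 0! 4! / 9! → 1/630
sum: t=2:+1/16 = 1/16
3j²(2 4 2; 0 0 0) = Δ·Π!·Σ² = 2/35  (sign +1)
sum: t=3:−1/144 = -1/144
3j²(2 4 2; -1 -1 2) = Δ·Π!·Σ² = 1/126  (sign -1)
combine: 4πI² = 225·2/35·1/126 = 5/49
take √, sign -1: I = -0.09011188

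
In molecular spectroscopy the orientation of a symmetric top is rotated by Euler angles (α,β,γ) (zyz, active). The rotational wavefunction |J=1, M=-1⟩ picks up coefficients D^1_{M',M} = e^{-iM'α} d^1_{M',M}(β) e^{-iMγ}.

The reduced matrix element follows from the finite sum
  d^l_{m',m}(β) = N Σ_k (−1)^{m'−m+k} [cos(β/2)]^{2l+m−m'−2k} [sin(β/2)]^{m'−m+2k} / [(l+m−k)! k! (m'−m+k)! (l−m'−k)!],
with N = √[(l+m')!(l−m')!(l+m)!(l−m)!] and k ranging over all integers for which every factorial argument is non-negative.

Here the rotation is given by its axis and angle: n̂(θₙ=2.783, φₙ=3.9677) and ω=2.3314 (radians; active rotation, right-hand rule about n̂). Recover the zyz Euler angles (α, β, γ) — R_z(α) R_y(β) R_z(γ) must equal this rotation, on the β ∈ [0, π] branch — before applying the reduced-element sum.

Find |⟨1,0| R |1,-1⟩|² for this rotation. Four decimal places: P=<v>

P=0.1864

Axis–angle → zyz. n̂ = (sinθₙcosφₙ, sinθₙsinφₙ, cosθₙ) = (-0.237859, -0.258058, -0.936392), ω = 2.3314.
R = I cosω + sinω [n̂]ₓ + (1−cosω) n̂n̂ᵀ gives
  R = [-0.593781, +0.782036, +0.189326; -0.574646, -0.576858, +0.580532; +0.563211, +0.235913, +0.791921]
β = atan2(√(R₁₃²+R₂₃²), R₃₃) = 0.656848; α = atan2(R₂₃, R₁₃) mod 2π = 1.255547; γ = atan2(R₃₂, −R₃₁) mod 2π = 2.744925
First d^1_{0,-1}(β=0.6568), then the phase factors e^{-i(0)α} and e^{-i(-1)γ}:
With c≡cos(β/2)=0.946552 and s≡sin(β/2)=0.322552, N=[1·1·1·2]^{1/2}=1.414214
k: max(0,(-1)−(0))=0 … min(1+(-1),1−(0))=0
  k=0: (−1)^1·1.4142/(1)·0.9466^1·0.3226^1 = -0.431776
d^1_{0,-1}(0.6568) = -0.431776
|D^1_{0,-1}|² = |d^1_{0,-1}(β)|² = (-0.431776)² = 0.186431 (the z-rotation phases have unit modulus)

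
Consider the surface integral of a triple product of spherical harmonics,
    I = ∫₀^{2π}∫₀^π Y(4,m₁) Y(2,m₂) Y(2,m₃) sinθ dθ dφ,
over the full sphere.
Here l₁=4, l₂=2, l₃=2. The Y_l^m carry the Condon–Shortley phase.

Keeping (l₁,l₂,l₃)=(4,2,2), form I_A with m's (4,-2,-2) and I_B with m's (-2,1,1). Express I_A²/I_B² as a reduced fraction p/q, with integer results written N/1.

Same 4,2,2: normalisation and zero-m 3j drop out of the ratio.
A: Δ: 4! 4! 0! / 9! → 1/630; sum: t=0:+1/576 = 1/576; 3j²(4 2 2; 4 -2 -2) = Δ·Π!·Σ² = 1/9  (sign +1)
B: Δ: 4! 4! 0! / 9! → 1/630; sum: t=3:−1/36 = -1/36; 3j²(4 2 2; -2 1 1) = Δ·Π!·Σ² = 4/63  (sign +1)
I_A²/I_B² = (1/9)/(4/63) = 7/4

7/4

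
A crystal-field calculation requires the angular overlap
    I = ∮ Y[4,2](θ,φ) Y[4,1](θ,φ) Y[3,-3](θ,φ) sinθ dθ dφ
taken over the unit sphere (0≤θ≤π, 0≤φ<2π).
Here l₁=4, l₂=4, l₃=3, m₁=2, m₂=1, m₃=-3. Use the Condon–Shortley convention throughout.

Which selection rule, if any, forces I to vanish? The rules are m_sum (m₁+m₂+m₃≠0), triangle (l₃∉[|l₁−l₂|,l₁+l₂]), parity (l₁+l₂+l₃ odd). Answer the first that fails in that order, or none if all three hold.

parity

m₁+m₂+m₃ = 2 + 1 − 3 = 0  ✓
triangle: |4−4|=0 ≤ l₃=3 ≤ 4+4=8  ✓
parity: l₁+l₂+l₃ = 11 is odd  ✗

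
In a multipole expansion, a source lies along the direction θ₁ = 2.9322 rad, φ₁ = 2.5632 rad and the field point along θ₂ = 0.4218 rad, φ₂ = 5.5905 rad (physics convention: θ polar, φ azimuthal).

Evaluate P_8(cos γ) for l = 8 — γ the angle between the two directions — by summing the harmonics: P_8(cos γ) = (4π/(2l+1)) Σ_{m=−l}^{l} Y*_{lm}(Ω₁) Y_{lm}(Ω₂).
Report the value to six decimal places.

0.324501

Summing Y*_{l m}(θ₁,φ₁)·Y_{l m}(θ₂,φ₂) over m ∈ [−8, 8]; prefactor 4π/(2·8+1) = 0.739198:
  m=-8: (-0.000000+0.000002i) × (+0.000300-0.000275i) = +0.000000+0.000000i  (running Σ = +0.000000+0.000000i)
  m=-7: (-0.000021+0.000027i) × (+0.000493-0.003593i) = +0.000000+0.000000i  (running Σ = +0.000000+0.000000i)
  m=-6: (-0.000384+0.000131i) × (-0.010750-0.017289i) = +0.000006+0.000005i  (running Σ = +0.000006+0.000005i)
  m=-5: (-0.003395-0.000866i) × (-0.076785-0.025602i) = +0.000239+0.000153i  (running Σ = +0.000245+0.000159i)
  m=-4: (-0.015219-0.016574i) × (-0.216080+0.084021i) = +0.004681+0.002303i  (running Σ = +0.004926+0.002461i)
  m=-3: (-0.017362-0.104666i) × (-0.222609+0.400544i) = +0.045788+0.016345i  (running Σ = +0.050714+0.018807i)
  m=-2: (+0.139702-0.317933i) × (+0.098295+0.524017i) = +0.180334+0.041955i  (running Σ = +0.231049+0.060762i)
  m=-1: (+0.567936-0.370790i) × (+0.094711+0.078597i) = +0.082933+0.009520i  (running Σ = +0.313982+0.070282i)
  m=0: (+0.409875-0.000000i) × (-0.461052+0.000000i) = -0.188974+0.000000i  (running Σ = +0.125008+0.070282i)
  m=1: (-0.567936-0.370790i) × (-0.094711+0.078597i) = +0.082933-0.009520i  (running Σ = +0.207941+0.060762i)
  m=2: (+0.139702+0.317933i) × (+0.098295-0.524017i) = +0.180334-0.041955i  (running Σ = +0.388276+0.018807i)
  m=3: (+0.017362-0.104666i) × (+0.222609+0.400544i) = +0.045788-0.016345i  (running Σ = +0.434064+0.002461i)
  m=4: (-0.015219+0.016574i) × (-0.216080-0.084021i) = +0.004681-0.002303i  (running Σ = +0.438745+0.000159i)
  m=5: (+0.003395-0.000866i) × (+0.076785-0.025602i) = +0.000239-0.000153i  (running Σ = +0.438983+0.000005i)
  m=6: (-0.000384-0.000131i) × (-0.010750+0.017289i) = +0.000006-0.000005i  (running Σ = +0.438990+0.000000i)
  m=7: (+0.000021+0.000027i) × (-0.000493-0.003593i) = +0.000000-0.000000i  (running Σ = +0.438990+0.000000i)
  m=8: (-0.000000-0.000002i) × (+0.000300+0.000275i) = +0.000000-0.000000i  (running Σ = +0.438990-0.000000i)
Total Σ_m = +0.438990-0.000000i. Multiply by 0.739198: +0.324501-0.000000i. P_8(cos γ) = 0.324501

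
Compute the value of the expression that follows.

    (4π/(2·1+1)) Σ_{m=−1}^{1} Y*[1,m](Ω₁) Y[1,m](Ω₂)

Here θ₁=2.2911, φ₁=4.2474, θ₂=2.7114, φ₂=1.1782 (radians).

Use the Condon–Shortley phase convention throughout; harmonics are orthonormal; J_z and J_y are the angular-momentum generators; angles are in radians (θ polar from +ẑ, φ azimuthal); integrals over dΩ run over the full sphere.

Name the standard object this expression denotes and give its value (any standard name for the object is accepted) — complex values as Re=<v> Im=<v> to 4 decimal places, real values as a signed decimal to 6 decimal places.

This sum is the spherical-harmonic addition theorem: it equals the Legendre polynomial P_l(cos γ) of the angle γ between the two directions.
Term-by-term m-sum for l=1 (normalisation 4π/3 = 4.188790):
  term(m=-1) = -0.03732 + 0.00271j   from Y*(Ω₁)=-0.11644 - 0.23210j, Y(Ω₂)=0.05513 - 0.13312j
  term(m=+0) = 0.14312 + 0.00000j   from Y*(Ω₁)=-0.32229 + 0.00000j, Y(Ω₂)=-0.44408 + 0.00000j
  term(m=+1) = -0.03732 - 0.00271j   from Y*(Ω₁)=0.11644 - 0.23210j, Y(Ω₂)=-0.05513 - 0.13312j
Σ over m = 0.06849 + 0.00000j; ×(4π/3) → 0.28688 + 0.00000j. Real part: 0.286880

Legendre polynomial (addition theorem), +0.286880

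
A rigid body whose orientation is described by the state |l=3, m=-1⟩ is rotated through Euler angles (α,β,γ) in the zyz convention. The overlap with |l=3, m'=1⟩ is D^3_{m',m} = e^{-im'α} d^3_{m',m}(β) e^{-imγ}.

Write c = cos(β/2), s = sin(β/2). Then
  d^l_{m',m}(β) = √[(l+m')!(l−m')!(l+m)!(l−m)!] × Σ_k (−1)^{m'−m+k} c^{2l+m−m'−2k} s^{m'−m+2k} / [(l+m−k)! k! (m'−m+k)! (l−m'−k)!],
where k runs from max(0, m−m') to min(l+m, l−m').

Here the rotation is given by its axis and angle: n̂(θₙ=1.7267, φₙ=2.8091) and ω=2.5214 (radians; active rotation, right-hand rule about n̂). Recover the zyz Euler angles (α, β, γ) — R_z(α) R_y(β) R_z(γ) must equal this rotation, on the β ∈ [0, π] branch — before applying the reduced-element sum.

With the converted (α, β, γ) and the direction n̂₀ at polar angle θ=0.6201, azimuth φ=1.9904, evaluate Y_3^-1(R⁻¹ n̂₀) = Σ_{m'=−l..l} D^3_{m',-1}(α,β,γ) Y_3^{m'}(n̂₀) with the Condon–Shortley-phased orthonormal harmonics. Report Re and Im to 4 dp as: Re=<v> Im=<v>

Re=-0.0322 Im=0.0520

Axis–angle → zyz. n̂ = (sinθₙcosφₙ, sinθₙsinφₙ, cosθₙ) = (-0.933768, +0.322441, -0.155273), ω = 2.5214.
R = I cosω + sinω [n̂]ₓ + (1−cosω) n̂n̂ᵀ gives
  R = [+0.767696, -0.455855, +0.450376; -0.636342, -0.625192, +0.451889; +0.075575, -0.633507, -0.770037]
β = atan2(√(R₁₃²+R₂₃²), R₃₃) = 2.449696; α = atan2(R₂₃, R₁₃) mod 2π = 0.787075; γ = atan2(R₃₂, −R₃₁) mod 2π = 4.593653
Need the full column D^3_{m',-1} for m'=−3..3 at α=0.7871, β=2.4497, γ=4.5937.
cos(β/2)=0.339089, sin(β/2)=0.940754
d^3_{-3,-1}: single k=2 term ⇒ +0.045316;  D = +0.035472+0.028201i
d^3_{-2,-1}: k∈[1..2] ⇒ +0.013337 -0.205305 = -0.191969;  D = -0.190692+0.022100i
d^3_{-1,-1}: k∈[0..2] ⇒ +0.001520 -0.093605 +0.540361 = +0.448276;  D = +0.277789-0.351830i
d^3_{0,-1}: k∈[0..2] ⇒ -0.014610 +0.337351 -0.865537 = -0.542795;  D = +0.064298+0.538973i
d^3_{1,-1}: k∈[0..2] ⇒ +0.070204 -0.720481 +0.693198 = +0.042921;  D = -0.033775-0.026484i
d^3_{2,-1}: k∈[0..1] ⇒ -0.205305 +0.790123 = +0.584818;  D = -0.580465+0.071223i
d^3_{3,-1}: single k=0 term ⇒ +0.348801;  D = -0.214305+0.275201i
Y_3^{m'}(θ=0.6201,φ=1.9904) and Σ D·Y over m':
  (+0.0355+0.0282i)·(+0.0779+0.0251i)  (-0.1907+0.0221i)·(-0.1876+0.2090i)  (+0.2778-0.3518i)·(-0.1769-0.3965i)  (+0.0643+0.5390i)·(+0.0946+0.0000i)  (-0.0338-0.0265i)·(+0.1769-0.3965i)  (-0.5805+0.0712i)·(-0.1876-0.2090i)  (-0.2143+0.2752i)·(-0.0779+0.0251i)
Y_3^-1(R⁻¹ n̂) = -0.032205+0.051999i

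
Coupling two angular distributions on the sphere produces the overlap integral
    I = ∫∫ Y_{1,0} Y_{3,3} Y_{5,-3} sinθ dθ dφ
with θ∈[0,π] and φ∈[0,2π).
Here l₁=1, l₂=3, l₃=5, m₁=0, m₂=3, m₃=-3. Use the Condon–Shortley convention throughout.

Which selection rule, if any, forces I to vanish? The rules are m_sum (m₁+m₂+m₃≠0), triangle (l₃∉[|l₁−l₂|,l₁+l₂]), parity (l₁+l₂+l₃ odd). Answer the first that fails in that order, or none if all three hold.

m₁+m₂+m₃ = 0 + 3 − 3 = 0  ✓
triangle: need |l₁−l₂| ≤ l₃ ≤ l₁+l₂ = [2,4]; l₃=5 is outside  ✗
parity: l₁+l₂+l₃ = 9 is odd

triangle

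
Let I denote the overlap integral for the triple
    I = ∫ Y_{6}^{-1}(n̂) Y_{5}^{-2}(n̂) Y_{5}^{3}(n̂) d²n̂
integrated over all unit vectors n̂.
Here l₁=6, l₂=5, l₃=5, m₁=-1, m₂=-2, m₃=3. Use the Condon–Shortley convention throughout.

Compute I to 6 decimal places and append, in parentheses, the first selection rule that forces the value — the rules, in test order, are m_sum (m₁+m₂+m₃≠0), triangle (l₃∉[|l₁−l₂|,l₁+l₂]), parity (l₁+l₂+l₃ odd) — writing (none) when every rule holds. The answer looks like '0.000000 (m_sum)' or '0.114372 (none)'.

0.016235 (none)

Checks pass: Σm=0; 16 even; l₃=5∈[1,11].
(2·6+1)(2·5+1)(2·5+1) = 1573
Δ: 6! 6! 4! / 17! → 1/28588560
sum: t=1:−1/345600 t=2:+1/13824 t=3:−1/5184 t=4:+1/13824 t=5:−1/345600 = -7/129600
3j²(6 5 5; 0 0 0) = Δ·Π!·Σ² = 80/7293  (sign +1)
sum: t=1:−1/345600 t=2:+1/34560 t=3:−1/41472 = 1/518400
3j²(6 5 5; -1 -2 3) = Δ·Π!·Σ² = 7/36465  (sign +1)
combine: 4πI² = 1573·80/7293·7/36465 = 112/33813
take √, sign +1: I = 0.01623537
No selection rule forces the value: the integral is nonzero (none).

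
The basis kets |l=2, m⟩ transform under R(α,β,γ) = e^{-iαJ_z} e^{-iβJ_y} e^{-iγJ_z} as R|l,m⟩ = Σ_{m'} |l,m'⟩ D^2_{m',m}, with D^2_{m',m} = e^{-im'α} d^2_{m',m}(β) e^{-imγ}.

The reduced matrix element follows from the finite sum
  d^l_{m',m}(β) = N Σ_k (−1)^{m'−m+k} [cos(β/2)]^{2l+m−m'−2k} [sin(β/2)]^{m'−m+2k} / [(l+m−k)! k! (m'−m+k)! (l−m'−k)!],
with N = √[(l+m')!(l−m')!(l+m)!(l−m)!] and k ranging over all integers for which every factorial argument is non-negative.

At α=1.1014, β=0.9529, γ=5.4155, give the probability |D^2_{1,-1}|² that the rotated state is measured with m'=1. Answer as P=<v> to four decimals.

Split into d^2_{1,-1}(β=0.9529) × two z-phases.
Half-angle: c=0.888629, s=0.458627. N=√(6·1·1·6)=6.000000
k∈{0,1} keeps every argument non-negative
  k=0: (−1)^2·6.0000/(2)·0.8886^2·0.4586^2 = +0.498290
  k=1: (−1)^3·6.0000/(6)·0.8886^0·0.4586^4 = -0.044243
d^2_{1,-1}(0.9529) = +0.498290 -0.044243 = +0.454047
|D^2_{1,-1}|² = |d^2_{1,-1}(β)|² = (+0.454047)² = 0.206159 (the z-rotation phases have unit modulus)

P=0.2062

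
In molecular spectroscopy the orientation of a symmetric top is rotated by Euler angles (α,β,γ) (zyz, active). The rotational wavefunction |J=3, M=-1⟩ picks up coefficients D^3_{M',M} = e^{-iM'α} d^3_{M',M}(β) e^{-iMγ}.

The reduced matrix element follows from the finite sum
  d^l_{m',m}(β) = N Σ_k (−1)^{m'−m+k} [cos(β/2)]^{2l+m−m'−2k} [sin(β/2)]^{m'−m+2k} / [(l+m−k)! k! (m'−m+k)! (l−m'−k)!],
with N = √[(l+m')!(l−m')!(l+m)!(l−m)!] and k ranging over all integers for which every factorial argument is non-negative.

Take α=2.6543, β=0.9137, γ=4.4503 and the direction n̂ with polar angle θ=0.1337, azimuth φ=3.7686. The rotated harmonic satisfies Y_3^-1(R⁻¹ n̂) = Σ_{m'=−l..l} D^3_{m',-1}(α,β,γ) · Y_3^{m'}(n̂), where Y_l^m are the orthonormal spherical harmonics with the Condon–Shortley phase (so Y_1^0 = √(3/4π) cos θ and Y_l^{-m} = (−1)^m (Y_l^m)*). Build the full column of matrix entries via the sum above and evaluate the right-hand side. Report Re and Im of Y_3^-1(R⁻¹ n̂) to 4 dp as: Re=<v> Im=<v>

Re=0.0285 Im=0.2742

Need the full column D^3_{m',-1} for m'=−3..3 at α=2.6543, β=0.9137, γ=4.4503.
cos(β/2)=0.897446, sin(β/2)=0.441123
d^3_{-3,-1}: single k=2 term ⇒ +0.488877;  D = +0.483154-0.074589i
d^3_{-2,-1}: k∈[1..2] ⇒ +0.812088 -0.392406 = +0.419681;  D = -0.396472-0.137630i
d^3_{-1,-1}: k∈[0..2] ⇒ +0.522458 -1.009821 +0.182982 = -0.304381;  D = -0.207340-0.222840i
d^3_{0,-1}: k∈[0..2] ⇒ -0.889597 +0.644789 -0.051928 = -0.296736;  D = +0.076884+0.286603i
d^3_{1,-1}: k∈[0..2] ⇒ +0.757366 -0.243976 +0.007368 = +0.520758;  D = -0.116288+0.507608i
d^3_{2,-1}: k∈[0..1] ⇒ -0.392406 +0.047403 = -0.345003;  D = -0.225537+0.261075i
d^3_{3,-1}: single k=0 term ⇒ +0.118114;  D = -0.110078+0.042823i
Y_3^{m'}(θ=0.1337,φ=3.7686) and Σ D·Y over m':
  (+0.4832-0.0746i)·(+0.0003+0.0009i)  (-0.3965-0.1376i)·(+0.0056-0.0171i)  (-0.2073-0.2228i)·(-0.1364+0.0989i)  (+0.0769+0.2866i)·(+0.7068+0.0000i)  (-0.1163+0.5076i)·(+0.1364+0.0989i)  (-0.2255+0.2611i)·(+0.0056+0.0171i)  (-0.1101+0.0428i)·(-0.0003+0.0009i)
Y_3^-1(R⁻¹ n̂) = +0.028518+0.274183i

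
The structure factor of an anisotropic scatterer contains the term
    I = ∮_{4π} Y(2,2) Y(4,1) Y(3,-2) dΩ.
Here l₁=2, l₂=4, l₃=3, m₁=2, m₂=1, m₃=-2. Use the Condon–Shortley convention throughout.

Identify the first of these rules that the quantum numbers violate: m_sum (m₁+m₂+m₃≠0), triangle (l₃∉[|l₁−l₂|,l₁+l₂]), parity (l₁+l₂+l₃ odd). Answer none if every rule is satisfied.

m_sum

m₁+m₂+m₃ = 2 + 1 − 2 = 1  ✗
triangle: |2−4|=2 ≤ l₃=3 ≤ 2+4=6
parity: l₁+l₂+l₃ = 9 is odd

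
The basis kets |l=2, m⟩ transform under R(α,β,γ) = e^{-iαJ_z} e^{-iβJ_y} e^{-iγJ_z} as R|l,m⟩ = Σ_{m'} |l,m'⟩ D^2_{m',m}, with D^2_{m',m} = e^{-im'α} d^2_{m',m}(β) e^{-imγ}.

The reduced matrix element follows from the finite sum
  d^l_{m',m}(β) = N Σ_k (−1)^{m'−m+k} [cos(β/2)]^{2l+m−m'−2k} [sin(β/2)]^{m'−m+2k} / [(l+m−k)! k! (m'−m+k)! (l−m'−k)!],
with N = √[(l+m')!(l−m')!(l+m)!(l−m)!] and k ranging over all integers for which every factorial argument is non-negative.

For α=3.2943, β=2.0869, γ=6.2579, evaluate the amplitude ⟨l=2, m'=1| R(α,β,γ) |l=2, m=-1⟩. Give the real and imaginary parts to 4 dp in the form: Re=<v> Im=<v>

D^2_{1,-1}(3.2943,2.0869,6.2579) = e^{-i·1·3.2943}·d^2_{1,-1}(2.0869)·e^{-i·-1·6.2579}. Compute d first:
c=cos(2.086900/2)=0.503242, s=sin(2.086900/2)=0.864146; N=√[6·1·1·6]=6.000000
The bounds max(0,m−m')=0 and min(l+m,l−m')=1 give 2 terms
  k=0: (−1)^2·6.0000/(2)·0.5032^2·0.8641^2 = +0.567347
  k=1: (−1)^3·6.0000/(6)·0.5032^0·0.8641^4 = -0.557632
d^2_{1,-1}(2.0869) = +0.567347 -0.557632 = +0.009715
Attach z-rotation phases: D = e^{-i(1)(3.2943)}·(+0.009715)·e^{-i(-1)(6.2579)} = -0.009562+0.001720i

Re=-0.0096 Im=0.0017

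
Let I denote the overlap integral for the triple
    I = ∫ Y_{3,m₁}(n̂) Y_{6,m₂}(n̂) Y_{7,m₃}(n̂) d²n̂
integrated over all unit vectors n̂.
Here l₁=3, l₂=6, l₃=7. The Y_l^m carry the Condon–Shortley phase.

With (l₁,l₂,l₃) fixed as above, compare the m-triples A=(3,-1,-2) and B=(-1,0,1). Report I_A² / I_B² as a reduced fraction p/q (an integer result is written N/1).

Shared (l₁,l₂,l₃)=(3,6,7): N and (l;000)² cancel in I_A²/I_B².
A: Δ = 2!·4!·10!/17! = 1/2042040; Racah Σ t=0..0: t=0:+1/691200 = 1/691200; ⇒ 3j(3 6 7; 3 -1 -2)² = 189/9724, sgn -1
B: Δ = 2!·4!·10!/17! = 1/2042040; Racah Σ t=0..2: t=0:+1/829440 t=1:−1/86400 t=2:+1/138240 = -13/4147200; ⇒ 3j(3 6 7; -1 0 1)² = 13/3740, sgn -1
I_A²/I_B² = (189/9724)/(13/3740) = 945/169

945/169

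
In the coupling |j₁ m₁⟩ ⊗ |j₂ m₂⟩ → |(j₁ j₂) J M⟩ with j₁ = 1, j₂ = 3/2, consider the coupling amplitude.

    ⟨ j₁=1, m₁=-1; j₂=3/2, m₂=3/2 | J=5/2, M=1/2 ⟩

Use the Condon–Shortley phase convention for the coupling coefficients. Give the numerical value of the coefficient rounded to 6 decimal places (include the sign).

+0.316228

√[6·0!2!3!/6! · 0!2!3!0!3!2!] = √(72/5)
  +(−1)^0/∏(0,0,2,3,0,0)! = 1/12  (running 1/12)
⟨..|..⟩ = √(72/5)·(1/12) = +0.316228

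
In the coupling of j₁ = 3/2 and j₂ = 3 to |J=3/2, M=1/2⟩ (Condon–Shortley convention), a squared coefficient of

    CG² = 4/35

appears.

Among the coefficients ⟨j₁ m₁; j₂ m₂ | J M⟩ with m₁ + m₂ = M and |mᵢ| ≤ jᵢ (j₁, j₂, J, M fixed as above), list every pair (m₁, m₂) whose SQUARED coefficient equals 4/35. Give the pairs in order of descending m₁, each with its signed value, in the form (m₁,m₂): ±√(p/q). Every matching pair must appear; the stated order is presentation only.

(3/2,-1): +√(4/35)

Admissible pairs with m₁+m₂ = M = 1/2: (-3/2,2), (-1/2,1), (1/2,0), (3/2,-1)
  (m₁,m₂)=(3/2,-1): CG² = 4/35, CG = +√(4/35)   ← matches the target
  (m₁,m₂)=(1/2,0): CG² = 9/35, CG = −√(9/35)
  (m₁,m₂)=(-1/2,1): CG² = 12/35, CG = +√(12/35)
  (m₁,m₂)=(-3/2,2): CG² = 2/7, CG = −√(2/7)
Pairs with CG² = 4/35: (3/2,-1): +√(4/35)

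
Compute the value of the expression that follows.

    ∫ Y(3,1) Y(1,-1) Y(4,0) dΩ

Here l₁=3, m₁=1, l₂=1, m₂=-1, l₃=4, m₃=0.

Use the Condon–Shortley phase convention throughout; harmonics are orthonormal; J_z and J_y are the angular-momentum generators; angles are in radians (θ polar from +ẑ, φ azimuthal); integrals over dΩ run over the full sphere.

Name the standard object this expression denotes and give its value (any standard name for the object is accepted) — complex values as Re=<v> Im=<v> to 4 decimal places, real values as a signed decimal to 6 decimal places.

Gaunt coefficient, +0.150786

This is a Gaunt coefficient — the integral of a triple product of spherical harmonics over the sphere.
m-sum 0 ✓  L=8 even ✓  2≤4≤4 ✓
Π(2lᵢ+1) = 7×3×9 = 189
triangle coeff Δ(3,1,4) = 1/252
Σ_t [0,0]: t=0:+1/36 = 1/36
(3j)²=4/63 [(3 1 4; 0 0 0)], sign=+1
Σ_t [0,0]: t=0:+1/96 = 1/96
(3j)²=1/42 [(3 1 4; 1 -1 0)], sign=+1
⇒ 4πI² = 2/7
I = (+1)√(2/7/(4π)) = 0.15078601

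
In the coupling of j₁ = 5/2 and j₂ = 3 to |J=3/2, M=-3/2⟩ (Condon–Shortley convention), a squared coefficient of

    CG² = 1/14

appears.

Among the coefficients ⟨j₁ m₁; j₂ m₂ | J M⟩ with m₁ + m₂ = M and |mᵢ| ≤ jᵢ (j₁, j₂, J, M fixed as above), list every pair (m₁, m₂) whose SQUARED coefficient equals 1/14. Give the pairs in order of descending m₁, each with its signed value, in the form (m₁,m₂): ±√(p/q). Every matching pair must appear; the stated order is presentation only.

Admissible pairs with m₁+m₂ = M = -3/2: (-5/2,1), (-3/2,0), (-1/2,-1), (1/2,-2), (3/2,-3)
  (m₁,m₂)=(3/2,-3): CG² = 3/14, CG = +√(3/14)
  (m₁,m₂)=(1/2,-2): CG² = 2/7, CG = −√(2/7)
  (m₁,m₂)=(-1/2,-1): CG² = 9/35, CG = +√(9/35)
  (m₁,m₂)=(-3/2,0): CG² = 6/35, CG = −√(6/35)
  (m₁,m₂)=(-5/2,1): CG² = 1/14, CG = +√(1/14)   ← matches the target
Pairs with CG² = 1/14: (-5/2,1): +√(1/14)

(-5/2,1): +√(1/14)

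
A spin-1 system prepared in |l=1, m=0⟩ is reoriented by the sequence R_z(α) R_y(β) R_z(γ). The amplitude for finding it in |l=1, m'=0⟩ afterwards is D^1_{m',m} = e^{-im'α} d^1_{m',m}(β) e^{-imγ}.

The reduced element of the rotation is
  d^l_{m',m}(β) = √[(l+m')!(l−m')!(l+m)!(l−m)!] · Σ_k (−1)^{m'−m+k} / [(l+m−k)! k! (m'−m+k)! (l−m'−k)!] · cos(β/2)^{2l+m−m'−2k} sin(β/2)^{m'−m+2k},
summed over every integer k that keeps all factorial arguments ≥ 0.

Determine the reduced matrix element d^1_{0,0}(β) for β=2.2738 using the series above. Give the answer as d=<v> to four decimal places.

d=-0.6465

d^1_{0,0}(β=2.2738) via the finite sum:
Half-angle: c=0.420409, s=0.907335. N=√(1·1·1·1)=1.000000
The bounds max(0,m−m')=0 and min(l+m,l−m')=1 give 2 terms
  k=0: (−1)^0·1.0000/(1)·0.4204^2·0.9073^0 = +0.176744
  k=1: (−1)^1·1.0000/(1)·0.4204^0·0.9073^2 = -0.823256
d^1_{0,0}(2.2738) = +0.176744 -0.823256 = -0.646512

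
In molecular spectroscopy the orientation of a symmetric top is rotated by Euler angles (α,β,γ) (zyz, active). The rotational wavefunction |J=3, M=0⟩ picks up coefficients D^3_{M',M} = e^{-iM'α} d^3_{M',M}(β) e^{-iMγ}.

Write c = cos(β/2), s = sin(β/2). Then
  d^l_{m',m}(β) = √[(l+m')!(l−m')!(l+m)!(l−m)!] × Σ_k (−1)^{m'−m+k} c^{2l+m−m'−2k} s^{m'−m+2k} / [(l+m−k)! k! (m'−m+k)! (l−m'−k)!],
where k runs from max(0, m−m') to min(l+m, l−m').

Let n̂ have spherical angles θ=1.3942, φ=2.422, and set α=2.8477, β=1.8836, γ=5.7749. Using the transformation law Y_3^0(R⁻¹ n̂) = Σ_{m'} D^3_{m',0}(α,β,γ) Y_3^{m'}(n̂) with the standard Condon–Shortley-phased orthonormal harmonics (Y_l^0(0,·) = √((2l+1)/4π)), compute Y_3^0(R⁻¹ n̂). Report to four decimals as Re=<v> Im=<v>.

Need the full column D^3_{m',0} for m'=−3..3 at α=2.8477, β=1.8836, γ=5.7749.
cos(β/2)=0.588333, sin(β/2)=0.808618
d^3_{-3,0}: single k=3 term ⇒ +0.481522;  D = -0.306179+0.371642i
d^3_{-2,0}: k∈[2..3] ⇒ +0.429084 -0.810555 = -0.381471;  D = -0.317449+0.211533i
d^3_{-1,0}: k∈[1..3] ⇒ +0.197448 -1.118957 +0.704583 = -0.216926;  D = +0.207625-0.062839i
d^3_{0,0}: k∈[0..3] ⇒ +0.041471 -0.705057 +1.331877 -0.279551 = +0.388740;  D = +0.388740+0.000000i
d^3_{1,0}: k∈[0..2] ⇒ -0.197448 +1.118957 -0.704583 = +0.216926;  D = -0.207625-0.062839i
d^3_{2,0}: k∈[0..1] ⇒ +0.429084 -0.810555 = -0.381471;  D = -0.317449-0.211533i
d^3_{3,0}: single k=0 term ⇒ -0.481522;  D = +0.306179+0.371642i
Y_3^{m'}(θ=1.3942,φ=2.422) and Σ D·Y over m':
  (-0.3062+0.3716i)·(+0.2208-0.3312i)  (-0.3174+0.2115i)·(+0.0228+0.1725i)  (+0.2076-0.0628i)·(+0.2024+0.1773i)  (+0.3887+0.0000i)·(-0.1866+0.0000i)  (-0.2076-0.0628i)·(-0.2024+0.1773i)  (-0.3174-0.2115i)·(+0.0228-0.1725i)  (+0.3062+0.3716i)·(-0.2208-0.3312i)
Y_3^0(R⁻¹ n̂) = +0.057290+0.000000i

Re=0.0573 Im=0.0000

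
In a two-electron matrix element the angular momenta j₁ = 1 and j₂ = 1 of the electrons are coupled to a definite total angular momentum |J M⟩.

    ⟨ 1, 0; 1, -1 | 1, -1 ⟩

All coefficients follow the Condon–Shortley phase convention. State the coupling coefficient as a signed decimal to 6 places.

j₁+j₂−J=1  J+j₁−j₂=1  J−j₁+j₂=1  j₁+j₂+J+1=4
(j₁±m₁, j₂±m₂, J±M) = (1,1,0,2,0,2)
P² = 1/2
sum k=0..0:
  [0] +1/1 = 1
S = 1
C² = P²·S² = 1/2 ; C = +0.707107

+√(1/2) ≈ +0.707107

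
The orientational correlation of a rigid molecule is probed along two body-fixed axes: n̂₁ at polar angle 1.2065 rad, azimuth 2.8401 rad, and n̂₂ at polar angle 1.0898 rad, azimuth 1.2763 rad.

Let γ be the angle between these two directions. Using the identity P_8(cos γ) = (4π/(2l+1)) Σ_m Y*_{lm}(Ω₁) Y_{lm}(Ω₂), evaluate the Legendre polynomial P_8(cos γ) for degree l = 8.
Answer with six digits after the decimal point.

0.030434

Expand P_8 via completeness: Σ_{m} conj(Y_{8,m}) at Ω₁ times Y_{8,m} at Ω₂ —
  m=-8: Y*=-0.22322 - 0.19962j  Y=-0.13903 + 0.13910j  product 0.05880 - 0.00329j
  m=-7: Y*=0.23470 + 0.39184j  Y=-0.36211 - 0.19346j  product -0.00918 - 0.18729j
  m=-6: Y*=-0.05343 - 0.22009j  Y=0.07875 - 0.39627j  product -0.09142 + 0.00384j
  m=-5: Y*=0.01431 - 0.22566j  Y=0.04323 - 0.00426j  product -0.00034 - 0.00982j
  m=-4: Y*=-0.11528 + 0.30185j  Y=-0.12696 - 0.30640j  product 0.10712 - 0.00300j
  m=-3: Y*=-0.05146 + 0.06545j  Y=0.16943 - 0.13908j  product 0.00038 + 0.01825j
  m=-2: Y*=0.27306 - 0.18801j  Y=-0.19269 - 0.12874j  product -0.07682 + 0.00107j
  m=-1: Y*=0.01948 - 0.00606j  Y=0.07856 - 0.25902j  product -0.00004 - 0.00552j
  m=+0: Y*=-0.32872 + 0.00000j  Y=-0.19520 + 0.00000j  product 0.06417 + 0.00000j
  m=+1: Y*=-0.01948 - 0.00606j  Y=-0.07856 - 0.25902j  product -0.00004 + 0.00552j
  m=+2: Y*=0.27306 + 0.18801j  Y=-0.19269 + 0.12874j  product -0.07682 - 0.00107j
  m=+3: Y*=0.05146 + 0.06545j  Y=-0.16943 - 0.13908j  product 0.00038 - 0.01825j
  m=+4: Y*=-0.11528 - 0.30185j  Y=-0.12696 + 0.30640j  product 0.10712 + 0.00300j
  m=+5: Y*=-0.01431 - 0.22566j  Y=-0.04323 - 0.00426j  product -0.00034 + 0.00982j
  m=+6: Y*=-0.05343 + 0.22009j  Y=0.07875 + 0.39627j  product -0.09142 - 0.00384j
  m=+7: Y*=-0.23470 + 0.39184j  Y=0.36211 - 0.19346j  product -0.00918 + 0.18729j
  m=+8: Y*=-0.22322 + 0.19962j  Y=-0.13903 - 0.13910j  product 0.05880 + 0.00329j
Σ over m = 0.04117 + 0.00000j; ×(4π/17) → 0.03043 + 0.00000j. Real part: 0.030434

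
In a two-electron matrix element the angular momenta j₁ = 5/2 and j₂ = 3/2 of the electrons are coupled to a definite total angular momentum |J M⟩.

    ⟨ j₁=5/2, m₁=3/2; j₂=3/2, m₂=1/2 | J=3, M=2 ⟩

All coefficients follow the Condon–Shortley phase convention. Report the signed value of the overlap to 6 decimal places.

√[7·1!4!2!/8! · 4!1!2!1!5!1!] = √(48)
  +(−1)^0/∏(0,1,1,2,3,0)! = 1/12  (running 1/12)
  +(−1)^1/∏(1,0,0,1,4,1)! = -1/24  (running 1/24)
⟨..|..⟩ = √(48)·(1/24) = +0.288675

+0.288675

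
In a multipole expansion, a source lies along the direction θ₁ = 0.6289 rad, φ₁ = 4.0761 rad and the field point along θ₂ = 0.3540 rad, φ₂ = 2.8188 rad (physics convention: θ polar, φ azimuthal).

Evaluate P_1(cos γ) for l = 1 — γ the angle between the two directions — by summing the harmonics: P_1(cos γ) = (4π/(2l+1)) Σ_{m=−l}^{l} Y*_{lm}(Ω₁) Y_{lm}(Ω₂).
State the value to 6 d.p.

0.821418

Summing Y*_{l m}(θ₁,φ₁)·Y_{l m}(θ₂,φ₂) over m ∈ [−1, 1]; prefactor 4π/(2·1+1) = 4.188790:
  [-1]  conj(Y_{1,-1})(Ω₁) = (-0.120768, -0.163466) ; Y_{1,-1}(Ω₂) = (-0.113581, -0.037992) ; Δ = (0.007506, 0.023155)
  [+0]  conj(Y_{1,0})(Ω₁) = (0.395121, -0.000000) ; Y_{1,0}(Ω₂) = (0.458306, 0.000000) ; Δ = (0.181086, 0.000000)
  [+1]  conj(Y_{1,1})(Ω₁) = (0.120768, -0.163466) ; Y_{1,1}(Ω₂) = (0.113581, -0.037992) ; Δ = (0.007506, -0.023155)
Accumulated sum (0.196099, 0.000000); after 4π/(2l+1) scaling, (0.821418, 0.000000) ⇒ P_1 = 0.821418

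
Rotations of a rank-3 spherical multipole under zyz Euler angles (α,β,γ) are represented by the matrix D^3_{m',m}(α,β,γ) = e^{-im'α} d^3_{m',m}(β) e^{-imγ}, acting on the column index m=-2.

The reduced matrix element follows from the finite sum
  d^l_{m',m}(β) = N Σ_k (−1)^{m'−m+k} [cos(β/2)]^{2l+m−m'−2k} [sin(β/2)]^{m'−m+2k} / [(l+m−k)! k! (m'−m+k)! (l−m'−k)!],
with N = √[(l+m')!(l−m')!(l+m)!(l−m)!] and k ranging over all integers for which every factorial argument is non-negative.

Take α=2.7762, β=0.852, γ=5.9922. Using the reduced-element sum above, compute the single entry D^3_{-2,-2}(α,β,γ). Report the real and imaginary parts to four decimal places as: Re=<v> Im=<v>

First d^3_{-2,-2}(β=0.8520), then the phase factors e^{-i(-2)α} and e^{-i(-2)γ}:
With c≡cos(β/2)=0.910626 and s≡sin(β/2)=0.413232, N=[1·120·1·120]^{1/2}=120.000000
The bounds max(0,m−m')=0 and min(l+m,l−m')=1 give 2 terms
  k=0: (−1)^0·120.0000/(120)·0.9106^6·0.4132^0 = +0.570217
  k=1: (−1)^1·120.0000/(24)·0.9106^4·0.4132^2 = -0.587107
d^3_{-2,-2}(0.8520) = +0.570217 -0.587107 = -0.016890
D = (+0.744650-0.667455i)·(-0.016890)·(+0.835381-0.549671i) = -0.004310+0.016331i

Re=-0.0043 Im=0.0163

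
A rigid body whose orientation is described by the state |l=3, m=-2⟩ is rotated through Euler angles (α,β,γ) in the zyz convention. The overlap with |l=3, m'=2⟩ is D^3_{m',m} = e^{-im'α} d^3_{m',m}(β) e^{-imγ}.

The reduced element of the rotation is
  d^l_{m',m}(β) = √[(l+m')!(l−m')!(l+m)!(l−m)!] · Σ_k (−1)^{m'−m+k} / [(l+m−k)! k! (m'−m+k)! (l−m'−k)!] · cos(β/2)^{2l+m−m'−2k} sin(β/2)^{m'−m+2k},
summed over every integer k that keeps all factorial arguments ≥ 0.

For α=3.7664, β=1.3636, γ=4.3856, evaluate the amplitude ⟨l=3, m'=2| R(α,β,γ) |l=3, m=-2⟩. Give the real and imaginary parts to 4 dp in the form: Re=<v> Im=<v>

D^3_{2,-2}(3.7664,1.3636,4.3856) = e^{-i·2·3.7664}·d^3_{2,-2}(1.3636)·e^{-i·-2·4.3856}. Compute d first:
Half-angle: c=0.776440, s=0.630192. N=√(120·1·1·120)=120.000000
k: max(0,(-2)−(2))=0 … min(3+(-2),3−(2))=1
  k=0: (−1)^4·120.0000/(24)·0.7764^2·0.6302^4 = +0.475418
  k=1: (−1)^5·120.0000/(120)·0.7764^0·0.6302^6 = -0.062638
d^3_{2,-2}(1.3636) = +0.475418 -0.062638 = +0.412781
Phases: e^{-i·(2)·3.7664}=+0.315688-0.948863i, e^{-i·(-2)·4.3856}=-0.793913+0.608031i ⇒ D=+0.134694+0.390186i

Re=0.1347 Im=0.3902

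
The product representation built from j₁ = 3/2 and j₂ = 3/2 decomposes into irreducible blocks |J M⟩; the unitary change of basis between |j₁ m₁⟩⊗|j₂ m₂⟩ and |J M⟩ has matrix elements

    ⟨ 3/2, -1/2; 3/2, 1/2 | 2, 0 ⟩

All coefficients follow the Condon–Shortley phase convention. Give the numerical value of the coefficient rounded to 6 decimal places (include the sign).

−√(1/4) ≈ -0.500000

triangle: 1!*2!*2!/6! = 4/720
(j±m)!: 1!*2!*2!*1!*2!*2! = 16
prefactor² = (2J+1)*Δ*N² = 4/9
  k=0: +1/(0!*1!*2!*2!*0!*0!) = 1/4
  k=1: −1/(1!*0!*1!*1!*1!*1!) = -1
Σ = -3/4  ⇒  CG² = 4/9*(-3/4)² = 1/4
CG = −√(1/4) = -0.500000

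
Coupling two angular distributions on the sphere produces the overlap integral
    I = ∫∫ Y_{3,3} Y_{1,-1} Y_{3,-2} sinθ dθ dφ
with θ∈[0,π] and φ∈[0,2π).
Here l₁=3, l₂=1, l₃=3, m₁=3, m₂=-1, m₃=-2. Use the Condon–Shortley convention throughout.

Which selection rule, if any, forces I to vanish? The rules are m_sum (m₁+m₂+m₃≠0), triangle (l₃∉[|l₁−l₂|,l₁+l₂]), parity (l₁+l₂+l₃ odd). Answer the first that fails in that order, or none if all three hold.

azimuthal sum: 3 − 1 − 2 = 0  ✓
2 ≤ 3 ≤ 4 (triangle on l)  ✓
L = 3 + 1 + 3 = 7 (odd)  ✗

parity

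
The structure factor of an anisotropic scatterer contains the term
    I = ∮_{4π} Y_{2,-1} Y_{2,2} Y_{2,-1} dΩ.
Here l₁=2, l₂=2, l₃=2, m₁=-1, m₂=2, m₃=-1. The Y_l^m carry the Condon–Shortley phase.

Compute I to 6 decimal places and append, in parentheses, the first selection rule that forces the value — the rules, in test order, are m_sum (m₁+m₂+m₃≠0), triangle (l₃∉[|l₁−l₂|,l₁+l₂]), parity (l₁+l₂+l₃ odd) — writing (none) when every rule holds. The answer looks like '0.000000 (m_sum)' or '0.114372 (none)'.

0.220728 (none)

Rules hold: Σm=0, L=6 even, 0≤2≤4.
N = 5·5·5 = 125
Δ = 2!·2!·2!/7! = 1/630
Racah Σ t=0..2: t=0:+1/8 t=1:−1/1 t=2:+1/8 = -3/4
⇒ 3j(2 2 2; 0 0 0)² = 2/35, sgn -1
Racah Σ t=2..2: t=2:+1/4 = 1/4
⇒ 3j(2 2 2; -1 2 -1)² = 3/35, sgn -1
4πI² = N·(3j₀)²·(3jₘ)² = 30/49
I = +1·√(0.612245/4π) = 0.22072812
No selection rule forces the value: the integral is nonzero (none).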